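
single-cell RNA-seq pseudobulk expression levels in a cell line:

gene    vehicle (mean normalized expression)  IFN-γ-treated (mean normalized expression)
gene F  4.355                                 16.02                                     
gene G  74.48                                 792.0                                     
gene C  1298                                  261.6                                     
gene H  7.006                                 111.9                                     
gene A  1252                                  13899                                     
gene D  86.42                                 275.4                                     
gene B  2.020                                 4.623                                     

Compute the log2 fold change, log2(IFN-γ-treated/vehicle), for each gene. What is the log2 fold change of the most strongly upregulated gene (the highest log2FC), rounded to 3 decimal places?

log2(16.02/4.355) = 1.879  (gene F)
log2(792.0/74.48) = 3.411  (gene G)
log2(261.6/1298) = -2.311  (gene C)
log2(111.9/7.006) = 3.997  (gene H)
log2(13899/1252) = 3.473  (gene A)
log2(275.4/86.42) = 1.672  (gene D)
log2(4.623/2.020) = 1.194  (gene B)
gene H is most strongly upregulated.

3.997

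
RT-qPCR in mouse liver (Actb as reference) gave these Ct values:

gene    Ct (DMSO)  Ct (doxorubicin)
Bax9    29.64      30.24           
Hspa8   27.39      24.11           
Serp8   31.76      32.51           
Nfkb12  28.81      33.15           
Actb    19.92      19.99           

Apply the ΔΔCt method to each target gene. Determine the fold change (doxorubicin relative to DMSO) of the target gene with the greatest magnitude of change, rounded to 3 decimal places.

Bax9: ΔΔCt = (30.24−19.99) − (29.64−19.92) = 10.25 − 9.72 = 0.53; fold change = 2^-0.53 = 0.693
Hspa8: ΔΔCt = (24.11−19.99) − (27.39−19.92) = 4.12 − 7.47 = -3.35; fold change = 2^3.35 = 10.196
Serp8: ΔΔCt = (32.51−19.99) − (31.76−19.92) = 12.52 − 11.84 = 0.68; fold change = 2^-0.68 = 0.624
Nfkb12: ΔΔCt = (33.15−19.99) − (28.81−19.92) = 13.16 − 8.89 = 4.27; fold change = 2^-4.27 = 0.052
Nfkb12 has the largest |ΔΔCt| = 4.27.

0.052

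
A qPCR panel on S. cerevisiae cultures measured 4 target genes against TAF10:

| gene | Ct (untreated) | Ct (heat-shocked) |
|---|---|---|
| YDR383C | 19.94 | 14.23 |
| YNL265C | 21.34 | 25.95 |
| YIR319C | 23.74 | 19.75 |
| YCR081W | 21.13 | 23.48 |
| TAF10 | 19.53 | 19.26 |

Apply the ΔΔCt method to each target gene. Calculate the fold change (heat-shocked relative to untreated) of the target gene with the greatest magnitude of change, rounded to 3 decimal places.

YDR383C: ΔΔCt = (14.23−19.26) − (19.94−19.53) = -5.03 − 0.41 = -5.44; fold change = 2^5.44 = 43.411
YNL265C: ΔΔCt = (25.95−19.26) − (21.34−19.53) = 6.69 − 1.81 = 4.88; fold change = 2^-4.88 = 0.034
YIR319C: ΔΔCt = (19.75−19.26) − (23.74−19.53) = 0.49 − 4.21 = -3.72; fold change = 2^3.72 = 13.177
YCR081W: ΔΔCt = (23.48−19.26) − (21.13−19.53) = 4.22 − 1.60 = 2.62; fold change = 2^-2.62 = 0.163
YDR383C has the largest |ΔΔCt| = 5.44.

43.411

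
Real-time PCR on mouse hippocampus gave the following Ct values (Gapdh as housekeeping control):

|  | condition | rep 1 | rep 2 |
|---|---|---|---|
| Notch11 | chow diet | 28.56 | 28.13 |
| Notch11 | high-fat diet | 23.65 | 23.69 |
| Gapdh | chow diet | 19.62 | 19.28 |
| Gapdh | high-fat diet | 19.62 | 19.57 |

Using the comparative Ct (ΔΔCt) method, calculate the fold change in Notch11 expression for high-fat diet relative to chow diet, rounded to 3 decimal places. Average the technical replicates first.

Mean Ct: Notch11 chow diet 28.345; Notch11 high-fat diet 23.670; Gapdh chow diet 19.450; Gapdh high-fat diet 19.595
ΔCt(chow diet) = 28.345 − 19.450 = 8.895
ΔCt(high-fat diet) = 23.670 − 19.595 = 4.075
ΔΔCt = 4.075 − 8.895 = -4.820
Fold change = 2^(−(-4.820)) = 2^4.820 = 28.2465

28.246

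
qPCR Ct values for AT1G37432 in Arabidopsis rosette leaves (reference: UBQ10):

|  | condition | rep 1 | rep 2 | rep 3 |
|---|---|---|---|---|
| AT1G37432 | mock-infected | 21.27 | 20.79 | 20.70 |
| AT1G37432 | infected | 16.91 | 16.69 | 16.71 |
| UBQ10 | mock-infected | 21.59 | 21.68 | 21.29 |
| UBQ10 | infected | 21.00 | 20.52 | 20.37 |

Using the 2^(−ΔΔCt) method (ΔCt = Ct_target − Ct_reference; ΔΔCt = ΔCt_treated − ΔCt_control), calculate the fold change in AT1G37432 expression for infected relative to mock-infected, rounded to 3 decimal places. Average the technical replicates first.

9.580

Mean Ct: AT1G37432 mock-infected 20.920; AT1G37432 infected 16.770; UBQ10 mock-infected 21.520; UBQ10 infected 20.630
ΔCt(mock-infected) = 20.920 − 21.520 = -0.600
ΔCt(infected) = 16.770 − 20.630 = -3.860
ΔΔCt = -3.860 − (-0.600) = -3.260
Fold change = 2^(−(-3.260)) = 2^3.260 = 9.5798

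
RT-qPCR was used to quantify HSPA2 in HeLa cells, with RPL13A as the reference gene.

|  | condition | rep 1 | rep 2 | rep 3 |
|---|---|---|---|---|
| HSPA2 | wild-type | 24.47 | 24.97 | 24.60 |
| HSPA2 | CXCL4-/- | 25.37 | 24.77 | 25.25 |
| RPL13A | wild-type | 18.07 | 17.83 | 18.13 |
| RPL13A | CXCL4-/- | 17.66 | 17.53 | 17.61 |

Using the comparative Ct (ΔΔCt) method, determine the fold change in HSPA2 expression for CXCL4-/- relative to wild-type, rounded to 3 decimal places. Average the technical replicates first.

0.551

Mean Ct: HSPA2 wild-type 24.680; HSPA2 CXCL4-/- 25.130; RPL13A wild-type 18.010; RPL13A CXCL4-/- 17.600
ΔCt(wild-type) = 24.680 − 18.010 = 6.670
ΔCt(CXCL4-/-) = 25.130 − 17.600 = 7.530
ΔΔCt = 7.530 − 6.670 = 0.860
Fold change = 2^(−0.860) = 0.5510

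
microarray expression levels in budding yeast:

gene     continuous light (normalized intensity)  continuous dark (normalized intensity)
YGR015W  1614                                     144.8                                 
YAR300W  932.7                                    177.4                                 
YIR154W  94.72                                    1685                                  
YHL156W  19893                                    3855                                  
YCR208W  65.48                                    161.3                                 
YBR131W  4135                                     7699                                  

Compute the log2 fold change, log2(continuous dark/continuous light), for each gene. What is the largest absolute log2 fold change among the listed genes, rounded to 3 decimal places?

log2(144.8/1614) = -3.479  (YGR015W)
log2(177.4/932.7) = -2.394  (YAR300W)
log2(1685/94.72) = 4.153  (YIR154W)
log2(3855/19893) = -2.367  (YHL156W)
log2(161.3/65.48) = 1.301  (YCR208W)
log2(7699/4135) = 0.897  (YBR131W)
The largest magnitude belongs to YIR154W.

4.153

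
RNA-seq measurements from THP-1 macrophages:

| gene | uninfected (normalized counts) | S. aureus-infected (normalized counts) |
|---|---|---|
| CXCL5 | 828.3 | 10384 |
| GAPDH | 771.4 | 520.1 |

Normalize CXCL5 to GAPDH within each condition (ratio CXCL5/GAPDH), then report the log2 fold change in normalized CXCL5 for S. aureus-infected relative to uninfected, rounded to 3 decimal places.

CXCL5/GAPDH (uninfected) = 828.3 / 771.4 = 1.0738
CXCL5/GAPDH (S. aureus-infected) = 10384 / 520.1 = 19.965
Fold change = 19.965 / 1.0738 = 18.5939
log2(18.5939) = 4.2168

4.217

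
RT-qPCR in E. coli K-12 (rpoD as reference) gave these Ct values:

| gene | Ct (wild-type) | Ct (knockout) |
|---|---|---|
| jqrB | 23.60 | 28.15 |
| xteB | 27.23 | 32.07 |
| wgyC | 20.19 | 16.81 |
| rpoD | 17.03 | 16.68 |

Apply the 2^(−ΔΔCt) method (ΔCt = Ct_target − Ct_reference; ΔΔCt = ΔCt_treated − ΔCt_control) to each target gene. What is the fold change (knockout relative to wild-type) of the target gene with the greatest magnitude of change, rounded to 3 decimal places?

0.027

jqrB: ΔΔCt = (28.15−16.68) − (23.60−17.03) = 11.47 − 6.57 = 4.90; fold change = 2^-4.90 = 0.033
xteB: ΔΔCt = (32.07−16.68) − (27.23−17.03) = 15.39 − 10.20 = 5.19; fold change = 2^-5.19 = 0.027
wgyC: ΔΔCt = (16.81−16.68) − (20.19−17.03) = 0.13 − 3.16 = -3.03; fold change = 2^3.03 = 8.168
xteB has the largest |ΔΔCt| = 5.19.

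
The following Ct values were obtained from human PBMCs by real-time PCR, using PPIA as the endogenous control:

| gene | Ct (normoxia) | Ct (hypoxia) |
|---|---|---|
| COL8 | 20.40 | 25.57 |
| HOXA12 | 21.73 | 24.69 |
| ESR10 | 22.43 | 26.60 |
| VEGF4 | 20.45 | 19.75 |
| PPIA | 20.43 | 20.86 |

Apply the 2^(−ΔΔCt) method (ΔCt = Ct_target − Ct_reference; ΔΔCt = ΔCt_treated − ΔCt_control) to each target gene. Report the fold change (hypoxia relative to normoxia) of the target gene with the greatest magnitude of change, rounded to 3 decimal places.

COL8: ΔΔCt = (25.57−20.86) − (20.40−20.43) = 4.71 − (-0.03) = 4.74; fold change = 2^-4.74 = 0.037
HOXA12: ΔΔCt = (24.69−20.86) − (21.73−20.43) = 3.83 − 1.30 = 2.53; fold change = 2^-2.53 = 0.173
ESR10: ΔΔCt = (26.60−20.86) − (22.43−20.43) = 5.74 − 2.00 = 3.74; fold change = 2^-3.74 = 0.075
VEGF4: ΔΔCt = (19.75−20.86) − (20.45−20.43) = -1.11 − 0.02 = -1.13; fold change = 2^1.13 = 2.189
COL8 has the largest |ΔΔCt| = 4.74.

0.037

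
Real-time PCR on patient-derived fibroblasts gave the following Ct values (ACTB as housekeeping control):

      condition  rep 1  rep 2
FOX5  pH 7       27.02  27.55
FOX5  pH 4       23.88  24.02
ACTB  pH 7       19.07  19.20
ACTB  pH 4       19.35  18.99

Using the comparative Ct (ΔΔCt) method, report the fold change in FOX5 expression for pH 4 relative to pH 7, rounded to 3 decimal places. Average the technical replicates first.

Mean Ct: FOX5 pH 7 27.285; FOX5 pH 4 23.950; ACTB pH 7 19.135; ACTB pH 4 19.170
ΔCt(pH 7) = 27.285 − 19.135 = 8.150
ΔCt(pH 4) = 23.950 − 19.170 = 4.780
ΔΔCt = 4.780 − 8.150 = -3.370
Fold change = 2^(−(-3.370)) = 2^3.370 = 10.3388

10.339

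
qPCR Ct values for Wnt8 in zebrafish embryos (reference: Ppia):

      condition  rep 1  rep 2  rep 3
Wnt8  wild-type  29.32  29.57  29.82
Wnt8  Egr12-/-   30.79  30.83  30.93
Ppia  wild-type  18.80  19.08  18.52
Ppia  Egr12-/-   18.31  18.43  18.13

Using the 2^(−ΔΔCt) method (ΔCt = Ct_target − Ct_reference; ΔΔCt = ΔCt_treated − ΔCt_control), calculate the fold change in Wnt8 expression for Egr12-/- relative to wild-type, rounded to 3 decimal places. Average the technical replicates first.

Mean Ct: Wnt8 wild-type 29.570; Wnt8 Egr12-/- 30.850; Ppia wild-type 18.800; Ppia Egr12-/- 18.290
ΔCt(wild-type) = 29.570 − 18.800 = 10.770
ΔCt(Egr12-/-) = 30.850 − 18.290 = 12.560
ΔΔCt = 12.560 − 10.770 = 1.790
Fold change = 2^(−1.790) = 0.2892

0.289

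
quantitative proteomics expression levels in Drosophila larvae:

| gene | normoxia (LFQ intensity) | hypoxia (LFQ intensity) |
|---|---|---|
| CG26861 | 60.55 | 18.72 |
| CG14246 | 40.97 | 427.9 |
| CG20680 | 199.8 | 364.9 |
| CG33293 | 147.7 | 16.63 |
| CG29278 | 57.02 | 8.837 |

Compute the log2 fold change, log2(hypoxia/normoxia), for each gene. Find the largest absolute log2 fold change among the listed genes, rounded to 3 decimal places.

log2(18.72/60.55) = -1.694  (CG26861)
log2(427.9/40.97) = 3.385  (CG14246)
log2(364.9/199.8) = 0.869  (CG20680)
log2(16.63/147.7) = -3.151  (CG33293)
log2(8.837/57.02) = -2.690  (CG29278)
The largest magnitude belongs to CG14246.

3.385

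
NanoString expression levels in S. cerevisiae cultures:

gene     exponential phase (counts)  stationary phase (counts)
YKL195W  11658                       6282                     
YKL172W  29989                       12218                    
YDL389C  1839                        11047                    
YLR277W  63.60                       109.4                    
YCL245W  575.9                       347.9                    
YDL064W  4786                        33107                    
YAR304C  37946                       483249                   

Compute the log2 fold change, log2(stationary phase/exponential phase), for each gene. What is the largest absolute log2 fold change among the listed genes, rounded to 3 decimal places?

log2(6282/11658) = -0.892  (YKL195W)
log2(12218/29989) = -1.295  (YKL172W)
log2(11047/1839) = 2.587  (YDL389C)
log2(109.4/63.60) = 0.783  (YLR277W)
log2(347.9/575.9) = -0.727  (YCL245W)
log2(33107/4786) = 2.790  (YDL064W)
log2(483249/37946) = 3.671  (YAR304C)
The largest magnitude belongs to YAR304C.

3.671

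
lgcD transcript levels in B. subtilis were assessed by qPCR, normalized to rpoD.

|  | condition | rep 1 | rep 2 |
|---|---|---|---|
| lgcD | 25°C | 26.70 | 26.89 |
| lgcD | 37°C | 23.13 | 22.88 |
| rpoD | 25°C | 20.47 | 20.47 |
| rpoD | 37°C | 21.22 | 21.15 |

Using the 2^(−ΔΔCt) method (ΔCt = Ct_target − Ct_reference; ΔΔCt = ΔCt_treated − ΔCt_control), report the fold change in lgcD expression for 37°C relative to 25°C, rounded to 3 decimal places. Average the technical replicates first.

Mean Ct: lgcD 25°C 26.795; lgcD 37°C 23.005; rpoD 25°C 20.470; rpoD 37°C 21.185
ΔCt(25°C) = 26.795 − 20.470 = 6.325
ΔCt(37°C) = 23.005 − 21.185 = 1.820
ΔΔCt = 1.820 − 6.325 = -4.505
Fold change = 2^(−(-4.505)) = 2^4.505 = 22.7060

22.706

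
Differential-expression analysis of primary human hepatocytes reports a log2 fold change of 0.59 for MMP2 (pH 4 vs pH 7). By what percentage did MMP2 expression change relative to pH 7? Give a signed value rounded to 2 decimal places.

50.52%

Fold change = 2^(0.59) = 1.5052
Percent change = (FC − 1) × 100% = (1.5052 − 1) × 100 = 50.52%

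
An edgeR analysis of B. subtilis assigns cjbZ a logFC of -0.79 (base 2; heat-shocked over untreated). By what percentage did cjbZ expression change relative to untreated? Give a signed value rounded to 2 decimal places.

-42.17%

Fold change = 2^(-0.79) = 0.5783
Percent change = (FC − 1) × 100% = (0.5783 − 1) × 100 = -42.17%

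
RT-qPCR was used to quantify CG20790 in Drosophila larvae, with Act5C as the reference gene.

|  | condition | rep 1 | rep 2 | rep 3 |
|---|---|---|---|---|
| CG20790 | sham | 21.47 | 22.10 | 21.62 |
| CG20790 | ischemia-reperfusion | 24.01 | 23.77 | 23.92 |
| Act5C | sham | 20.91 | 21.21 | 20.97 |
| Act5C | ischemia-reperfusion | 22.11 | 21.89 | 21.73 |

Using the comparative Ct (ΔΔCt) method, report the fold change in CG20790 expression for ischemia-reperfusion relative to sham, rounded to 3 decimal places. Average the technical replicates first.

Mean Ct: CG20790 sham 21.730; CG20790 ischemia-reperfusion 23.900; Act5C sham 21.030; Act5C ischemia-reperfusion 21.910
ΔCt(sham) = 21.730 − 21.030 = 0.700
ΔCt(ischemia-reperfusion) = 23.900 − 21.910 = 1.990
ΔΔCt = 1.990 − 0.700 = 1.290
Fold change = 2^(−1.290) = 0.4090

0.409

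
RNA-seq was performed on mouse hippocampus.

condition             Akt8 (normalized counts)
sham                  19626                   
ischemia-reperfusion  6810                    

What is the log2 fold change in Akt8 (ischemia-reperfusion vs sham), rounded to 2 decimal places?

Fold change = 6810 / 19626 = 0.3470
log2(0.3470) = -1.527

-1.53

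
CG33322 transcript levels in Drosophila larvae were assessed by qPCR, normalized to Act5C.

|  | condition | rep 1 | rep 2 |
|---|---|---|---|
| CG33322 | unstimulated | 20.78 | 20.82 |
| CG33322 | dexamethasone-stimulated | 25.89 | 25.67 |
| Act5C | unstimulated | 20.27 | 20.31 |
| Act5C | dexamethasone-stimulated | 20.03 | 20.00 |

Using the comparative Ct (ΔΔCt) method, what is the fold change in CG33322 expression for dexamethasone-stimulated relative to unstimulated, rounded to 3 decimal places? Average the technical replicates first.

Mean Ct: CG33322 unstimulated 20.800; CG33322 dexamethasone-stimulated 25.780; Act5C unstimulated 20.290; Act5C dexamethasone-stimulated 20.015
ΔCt(unstimulated) = 20.800 − 20.290 = 0.510
ΔCt(dexamethasone-stimulated) = 25.780 − 20.015 = 5.765
ΔΔCt = 5.765 − 0.510 = 5.255
Fold change = 2^(−5.255) = 0.0262

0.026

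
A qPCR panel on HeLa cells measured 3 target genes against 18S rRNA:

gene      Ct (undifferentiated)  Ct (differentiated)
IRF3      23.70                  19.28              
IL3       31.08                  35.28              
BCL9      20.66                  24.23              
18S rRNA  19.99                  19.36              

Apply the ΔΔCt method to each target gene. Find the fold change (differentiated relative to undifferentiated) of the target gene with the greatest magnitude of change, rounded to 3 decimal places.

0.035

IRF3: ΔΔCt = (19.28−19.36) − (23.70−19.99) = -0.08 − 3.71 = -3.79; fold change = 2^3.79 = 13.833
IL3: ΔΔCt = (35.28−19.36) − (31.08−19.99) = 15.92 − 11.09 = 4.83; fold change = 2^-4.83 = 0.035
BCL9: ΔΔCt = (24.23−19.36) − (20.66−19.99) = 4.87 − 0.67 = 4.20; fold change = 2^-4.20 = 0.054
IL3 has the largest |ΔΔCt| = 4.83.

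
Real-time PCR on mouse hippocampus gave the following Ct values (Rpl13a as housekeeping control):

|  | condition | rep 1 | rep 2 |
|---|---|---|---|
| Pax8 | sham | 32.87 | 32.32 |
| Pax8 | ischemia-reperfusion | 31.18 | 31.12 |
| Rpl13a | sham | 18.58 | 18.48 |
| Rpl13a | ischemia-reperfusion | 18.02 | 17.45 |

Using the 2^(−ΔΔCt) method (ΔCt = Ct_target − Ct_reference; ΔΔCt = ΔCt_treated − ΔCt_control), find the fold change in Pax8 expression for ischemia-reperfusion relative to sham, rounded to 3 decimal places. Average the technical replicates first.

Mean Ct: Pax8 sham 32.595; Pax8 ischemia-reperfusion 31.150; Rpl13a sham 18.530; Rpl13a ischemia-reperfusion 17.735
ΔCt(sham) = 32.595 − 18.530 = 14.065
ΔCt(ischemia-reperfusion) = 31.150 − 17.735 = 13.415
ΔΔCt = 13.415 − 14.065 = -0.650
Fold change = 2^(−(-0.650)) = 2^0.650 = 1.5692

1.569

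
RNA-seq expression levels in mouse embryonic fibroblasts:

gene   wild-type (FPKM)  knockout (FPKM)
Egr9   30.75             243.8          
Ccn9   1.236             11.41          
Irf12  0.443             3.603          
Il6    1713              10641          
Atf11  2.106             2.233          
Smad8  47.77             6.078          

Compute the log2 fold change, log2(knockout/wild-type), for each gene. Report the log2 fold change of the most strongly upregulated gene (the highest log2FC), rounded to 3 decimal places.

3.207

log2(243.8/30.75) = 2.987  (Egr9)
log2(11.41/1.236) = 3.207  (Ccn9)
log2(3.603/0.443) = 3.024  (Irf12)
log2(10641/1713) = 2.635  (Il6)
log2(2.233/2.106) = 0.084  (Atf11)
log2(6.078/47.77) = -2.974  (Smad8)
Ccn9 is most strongly upregulated.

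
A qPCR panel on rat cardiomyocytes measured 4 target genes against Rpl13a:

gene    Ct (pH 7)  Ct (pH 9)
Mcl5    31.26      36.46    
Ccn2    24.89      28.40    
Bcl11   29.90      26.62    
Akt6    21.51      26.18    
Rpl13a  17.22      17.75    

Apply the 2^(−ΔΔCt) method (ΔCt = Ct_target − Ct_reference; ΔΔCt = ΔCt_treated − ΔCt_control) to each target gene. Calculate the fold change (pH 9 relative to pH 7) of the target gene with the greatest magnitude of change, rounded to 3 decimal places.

0.039

Mcl5: ΔΔCt = (36.46−17.75) − (31.26−17.22) = 18.71 − 14.04 = 4.67; fold change = 2^-4.67 = 0.039
Ccn2: ΔΔCt = (28.40−17.75) − (24.89−17.22) = 10.65 − 7.67 = 2.98; fold change = 2^-2.98 = 0.127
Bcl11: ΔΔCt = (26.62−17.75) − (29.90−17.22) = 8.87 − 12.68 = -3.81; fold change = 2^3.81 = 14.026
Akt6: ΔΔCt = (26.18−17.75) − (21.51−17.22) = 8.43 − 4.29 = 4.14; fold change = 2^-4.14 = 0.057
Mcl5 has the largest |ΔΔCt| = 4.67.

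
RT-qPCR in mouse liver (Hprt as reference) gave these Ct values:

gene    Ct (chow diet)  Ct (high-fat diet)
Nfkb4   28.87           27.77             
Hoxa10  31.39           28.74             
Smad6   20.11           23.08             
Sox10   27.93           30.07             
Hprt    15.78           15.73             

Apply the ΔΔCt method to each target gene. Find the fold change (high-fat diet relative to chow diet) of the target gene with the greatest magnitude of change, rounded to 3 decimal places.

0.123

Nfkb4: ΔΔCt = (27.77−15.73) − (28.87−15.78) = 12.04 − 13.09 = -1.05; fold change = 2^1.05 = 2.071
Hoxa10: ΔΔCt = (28.74−15.73) − (31.39−15.78) = 13.01 − 15.61 = -2.60; fold change = 2^2.60 = 6.063
Smad6: ΔΔCt = (23.08−15.73) − (20.11−15.78) = 7.35 − 4.33 = 3.02; fold change = 2^-3.02 = 0.123
Sox10: ΔΔCt = (30.07−15.73) − (27.93−15.78) = 14.34 − 12.15 = 2.19; fold change = 2^-2.19 = 0.219
Smad6 has the largest |ΔΔCt| = 3.02.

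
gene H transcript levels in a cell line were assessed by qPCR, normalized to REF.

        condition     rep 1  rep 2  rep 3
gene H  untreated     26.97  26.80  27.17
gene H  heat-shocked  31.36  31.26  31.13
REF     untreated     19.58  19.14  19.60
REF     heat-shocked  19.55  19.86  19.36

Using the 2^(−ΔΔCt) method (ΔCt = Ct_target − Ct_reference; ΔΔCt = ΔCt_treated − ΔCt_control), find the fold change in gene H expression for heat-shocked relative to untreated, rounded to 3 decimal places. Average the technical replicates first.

Mean Ct: gene H untreated 26.980; gene H heat-shocked 31.250; REF untreated 19.440; REF heat-shocked 19.590
ΔCt(untreated) = 26.980 − 19.440 = 7.540
ΔCt(heat-shocked) = 31.250 − 19.590 = 11.660
ΔΔCt = 11.660 − 7.540 = 4.120
Fold change = 2^(−4.120) = 0.0575

0.058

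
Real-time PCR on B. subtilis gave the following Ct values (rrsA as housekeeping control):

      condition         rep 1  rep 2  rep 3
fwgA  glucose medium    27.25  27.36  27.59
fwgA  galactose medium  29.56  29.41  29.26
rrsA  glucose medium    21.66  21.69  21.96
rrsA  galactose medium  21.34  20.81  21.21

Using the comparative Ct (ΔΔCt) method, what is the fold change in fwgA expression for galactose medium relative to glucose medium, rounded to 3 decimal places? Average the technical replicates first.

0.158

Mean Ct: fwgA glucose medium 27.400; fwgA galactose medium 29.410; rrsA glucose medium 21.770; rrsA galactose medium 21.120
ΔCt(glucose medium) = 27.400 − 21.770 = 5.630
ΔCt(galactose medium) = 29.410 − 21.120 = 8.290
ΔΔCt = 8.290 − 5.630 = 2.660
Fold change = 2^(−2.660) = 0.1582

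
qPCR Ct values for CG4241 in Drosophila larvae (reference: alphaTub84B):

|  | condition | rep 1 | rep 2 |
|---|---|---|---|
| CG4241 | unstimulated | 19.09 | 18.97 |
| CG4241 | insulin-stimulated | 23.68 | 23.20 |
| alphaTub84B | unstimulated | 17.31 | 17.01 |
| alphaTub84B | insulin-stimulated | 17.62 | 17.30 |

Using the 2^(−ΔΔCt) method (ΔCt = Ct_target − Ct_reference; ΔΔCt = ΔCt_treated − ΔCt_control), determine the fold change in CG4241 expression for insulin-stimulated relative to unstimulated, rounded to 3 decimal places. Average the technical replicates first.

Mean Ct: CG4241 unstimulated 19.030; CG4241 insulin-stimulated 23.440; alphaTub84B unstimulated 17.160; alphaTub84B insulin-stimulated 17.460
ΔCt(unstimulated) = 19.030 − 17.160 = 1.870
ΔCt(insulin-stimulated) = 23.440 − 17.460 = 5.980
ΔΔCt = 5.980 − 1.870 = 4.110
Fold change = 2^(−4.110) = 0.0579

0.058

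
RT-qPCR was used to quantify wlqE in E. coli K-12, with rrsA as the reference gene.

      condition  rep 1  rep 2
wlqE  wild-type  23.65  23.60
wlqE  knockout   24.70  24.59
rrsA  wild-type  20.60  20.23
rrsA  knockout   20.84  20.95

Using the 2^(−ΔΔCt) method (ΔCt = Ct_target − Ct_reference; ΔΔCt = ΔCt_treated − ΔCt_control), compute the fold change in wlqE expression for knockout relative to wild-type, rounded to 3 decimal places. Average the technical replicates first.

Mean Ct: wlqE wild-type 23.625; wlqE knockout 24.645; rrsA wild-type 20.415; rrsA knockout 20.895
ΔCt(wild-type) = 23.625 − 20.415 = 3.210
ΔCt(knockout) = 24.645 − 20.895 = 3.750
ΔΔCt = 3.750 − 3.210 = 0.540
Fold change = 2^(−0.540) = 0.6878

0.688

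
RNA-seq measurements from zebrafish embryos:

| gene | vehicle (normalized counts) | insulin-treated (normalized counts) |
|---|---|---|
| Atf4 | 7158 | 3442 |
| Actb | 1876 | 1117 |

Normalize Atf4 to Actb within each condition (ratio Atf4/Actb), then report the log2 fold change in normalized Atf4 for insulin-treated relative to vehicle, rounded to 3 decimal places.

-0.308

Atf4/Actb (vehicle) = 7158 / 1876 = 3.8156
Atf4/Actb (insulin-treated) = 3442 / 1117 = 3.0815
Fold change = 3.0815 / 3.8156 = 0.8076
log2(0.8076) = -0.3083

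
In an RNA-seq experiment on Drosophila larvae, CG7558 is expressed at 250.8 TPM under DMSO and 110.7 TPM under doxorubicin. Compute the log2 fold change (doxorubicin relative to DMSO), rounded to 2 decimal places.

-1.18

Fold change = 110.7 / 250.8 = 0.4414
log2(0.4414) = -1.180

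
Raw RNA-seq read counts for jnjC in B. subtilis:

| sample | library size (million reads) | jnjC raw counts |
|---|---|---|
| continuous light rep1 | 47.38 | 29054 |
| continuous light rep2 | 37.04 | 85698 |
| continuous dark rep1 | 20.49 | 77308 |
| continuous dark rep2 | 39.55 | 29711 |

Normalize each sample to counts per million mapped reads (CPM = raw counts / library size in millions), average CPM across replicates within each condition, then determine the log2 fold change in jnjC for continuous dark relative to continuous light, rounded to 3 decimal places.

0.628

CPM(continuous light rep1) = 29054 / 47.38 = 613.2123
CPM(continuous light rep2) = 85698 / 37.04 = 2313.6609
CPM(continuous dark rep1) = 77308 / 20.49 = 3772.9624
CPM(continuous dark rep2) = 29711 / 39.55 = 751.2263
mean CPM(continuous light) = 1463.4366; mean CPM(continuous dark) = 2262.0944
Fold change = 2262.0944 / 1463.4366 = 1.54574
log2(1.54574) = 0.6283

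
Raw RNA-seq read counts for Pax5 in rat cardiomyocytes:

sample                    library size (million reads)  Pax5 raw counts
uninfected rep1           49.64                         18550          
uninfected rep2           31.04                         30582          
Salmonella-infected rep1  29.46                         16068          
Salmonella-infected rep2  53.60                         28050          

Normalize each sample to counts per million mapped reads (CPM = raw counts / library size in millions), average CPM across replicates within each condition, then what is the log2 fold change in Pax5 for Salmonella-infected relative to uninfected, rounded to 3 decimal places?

-0.347

CPM(uninfected rep1) = 18550 / 49.64 = 373.6906
CPM(uninfected rep2) = 30582 / 31.04 = 985.2448
CPM(Salmonella-infected rep1) = 16068 / 29.46 = 545.4175
CPM(Salmonella-infected rep2) = 28050 / 53.60 = 523.3209
mean CPM(uninfected) = 679.4677; mean CPM(Salmonella-infected) = 534.3692
Fold change = 534.3692 / 679.4677 = 0.78645
log2(0.78645) = -0.3466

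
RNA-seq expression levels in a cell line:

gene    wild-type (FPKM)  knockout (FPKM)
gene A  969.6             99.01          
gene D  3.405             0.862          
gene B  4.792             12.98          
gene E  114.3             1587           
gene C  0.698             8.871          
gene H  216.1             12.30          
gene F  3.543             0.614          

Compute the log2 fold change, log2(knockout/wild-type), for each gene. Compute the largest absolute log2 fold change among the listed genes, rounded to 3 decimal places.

4.135

log2(99.01/969.6) = -3.292  (gene A)
log2(0.862/3.405) = -1.982  (gene D)
log2(12.98/4.792) = 1.438  (gene B)
log2(1587/114.3) = 3.795  (gene E)
log2(8.871/0.698) = 3.668  (gene C)
log2(12.30/216.1) = -4.135  (gene H)
log2(0.614/3.543) = -2.529  (gene F)
The largest magnitude belongs to gene H.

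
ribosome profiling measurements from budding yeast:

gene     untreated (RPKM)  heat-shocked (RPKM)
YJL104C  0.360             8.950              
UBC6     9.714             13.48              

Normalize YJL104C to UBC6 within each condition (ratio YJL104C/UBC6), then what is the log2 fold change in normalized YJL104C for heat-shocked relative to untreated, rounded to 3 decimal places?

YJL104C/UBC6 (untreated) = 0.360 / 9.714 = 0.03706
YJL104C/UBC6 (heat-shocked) = 8.950 / 13.48 = 0.66395
Fold change = 0.66395 / 0.03706 = 17.9155
log2(17.9155) = 4.1631

4.163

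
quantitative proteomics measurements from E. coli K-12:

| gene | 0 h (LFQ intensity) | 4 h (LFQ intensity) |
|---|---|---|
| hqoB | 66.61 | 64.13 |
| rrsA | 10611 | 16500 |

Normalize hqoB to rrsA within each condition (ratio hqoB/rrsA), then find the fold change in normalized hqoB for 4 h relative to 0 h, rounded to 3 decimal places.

hqoB/rrsA (0 h) = 66.61 / 10611 = 0.0062774
hqoB/rrsA (4 h) = 64.13 / 16500 = 0.0038867
Fold change = 0.0038867 / 0.0062774 = 0.6191

0.619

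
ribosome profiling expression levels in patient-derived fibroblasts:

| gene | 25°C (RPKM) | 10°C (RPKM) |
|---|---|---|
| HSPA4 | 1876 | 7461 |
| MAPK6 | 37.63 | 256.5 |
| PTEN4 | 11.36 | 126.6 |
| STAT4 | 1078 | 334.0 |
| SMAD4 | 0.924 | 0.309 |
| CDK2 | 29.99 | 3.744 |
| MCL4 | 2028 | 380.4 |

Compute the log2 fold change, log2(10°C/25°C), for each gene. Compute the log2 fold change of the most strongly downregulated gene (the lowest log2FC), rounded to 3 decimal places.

-3.002

log2(7461/1876) = 1.992  (HSPA4)
log2(256.5/37.63) = 2.769  (MAPK6)
log2(126.6/11.36) = 3.478  (PTEN4)
log2(334.0/1078) = -1.690  (STAT4)
log2(0.309/0.924) = -1.580  (SMAD4)
log2(3.744/29.99) = -3.002  (CDK2)
log2(380.4/2028) = -2.414  (MCL4)
CDK2 is most strongly downregulated.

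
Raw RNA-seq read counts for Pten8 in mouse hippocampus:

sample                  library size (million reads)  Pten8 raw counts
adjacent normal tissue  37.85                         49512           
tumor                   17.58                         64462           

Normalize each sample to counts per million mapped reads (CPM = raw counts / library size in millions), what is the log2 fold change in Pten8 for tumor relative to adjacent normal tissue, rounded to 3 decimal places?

1.487

CPM(adjacent normal tissue) = 49512 / 37.85 = 1308.1110
CPM(tumor) = 64462 / 17.58 = 3666.7804
Fold change = 3666.7804 / 1308.1110 = 2.80311
log2(2.80311) = 1.4870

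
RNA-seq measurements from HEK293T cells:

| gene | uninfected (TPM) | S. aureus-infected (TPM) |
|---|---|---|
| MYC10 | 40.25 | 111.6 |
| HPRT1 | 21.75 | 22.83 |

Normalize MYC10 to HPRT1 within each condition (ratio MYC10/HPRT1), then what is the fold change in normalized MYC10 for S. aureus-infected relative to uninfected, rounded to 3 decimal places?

MYC10/HPRT1 (uninfected) = 40.25 / 21.75 = 1.8506
MYC10/HPRT1 (S. aureus-infected) = 111.6 / 22.83 = 4.8883
Fold change = 4.8883 / 1.8506 = 2.6415

2.642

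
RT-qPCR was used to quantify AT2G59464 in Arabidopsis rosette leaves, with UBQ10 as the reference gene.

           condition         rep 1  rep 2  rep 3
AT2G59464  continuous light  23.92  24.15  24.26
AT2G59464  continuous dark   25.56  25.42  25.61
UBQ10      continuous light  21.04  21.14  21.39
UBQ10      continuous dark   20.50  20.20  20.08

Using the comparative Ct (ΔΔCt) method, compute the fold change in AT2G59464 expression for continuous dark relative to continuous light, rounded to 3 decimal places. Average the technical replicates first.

Mean Ct: AT2G59464 continuous light 24.110; AT2G59464 continuous dark 25.530; UBQ10 continuous light 21.190; UBQ10 continuous dark 20.260
ΔCt(continuous light) = 24.110 − 21.190 = 2.920
ΔCt(continuous dark) = 25.530 − 20.260 = 5.270
ΔΔCt = 5.270 − 2.920 = 2.350
Fold change = 2^(−2.350) = 0.1961

0.196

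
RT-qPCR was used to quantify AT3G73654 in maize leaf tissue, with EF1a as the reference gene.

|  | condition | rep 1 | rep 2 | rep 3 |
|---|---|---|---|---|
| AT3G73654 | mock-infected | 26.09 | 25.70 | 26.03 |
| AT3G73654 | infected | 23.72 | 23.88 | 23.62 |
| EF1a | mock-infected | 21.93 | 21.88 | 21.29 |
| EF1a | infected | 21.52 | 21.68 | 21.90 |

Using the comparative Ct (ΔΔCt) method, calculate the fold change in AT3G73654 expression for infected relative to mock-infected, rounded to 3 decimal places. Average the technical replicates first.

4.595

Mean Ct: AT3G73654 mock-infected 25.940; AT3G73654 infected 23.740; EF1a mock-infected 21.700; EF1a infected 21.700
ΔCt(mock-infected) = 25.940 − 21.700 = 4.240
ΔCt(infected) = 23.740 − 21.700 = 2.040
ΔΔCt = 2.040 − 4.240 = -2.200
Fold change = 2^(−(-2.200)) = 2^2.200 = 4.5948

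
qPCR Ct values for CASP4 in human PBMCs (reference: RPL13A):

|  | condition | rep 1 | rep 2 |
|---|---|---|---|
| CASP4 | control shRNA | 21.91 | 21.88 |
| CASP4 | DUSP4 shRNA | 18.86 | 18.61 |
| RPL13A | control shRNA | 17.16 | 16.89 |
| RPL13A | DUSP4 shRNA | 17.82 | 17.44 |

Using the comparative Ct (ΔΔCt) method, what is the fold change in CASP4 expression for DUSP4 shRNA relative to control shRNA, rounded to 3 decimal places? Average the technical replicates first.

13.595

Mean Ct: CASP4 control shRNA 21.895; CASP4 DUSP4 shRNA 18.735; RPL13A control shRNA 17.025; RPL13A DUSP4 shRNA 17.630
ΔCt(control shRNA) = 21.895 − 17.025 = 4.870
ΔCt(DUSP4 shRNA) = 18.735 − 17.630 = 1.105
ΔΔCt = 1.105 − 4.870 = -3.765
Fold change = 2^(−(-3.765)) = 2^3.765 = 13.5950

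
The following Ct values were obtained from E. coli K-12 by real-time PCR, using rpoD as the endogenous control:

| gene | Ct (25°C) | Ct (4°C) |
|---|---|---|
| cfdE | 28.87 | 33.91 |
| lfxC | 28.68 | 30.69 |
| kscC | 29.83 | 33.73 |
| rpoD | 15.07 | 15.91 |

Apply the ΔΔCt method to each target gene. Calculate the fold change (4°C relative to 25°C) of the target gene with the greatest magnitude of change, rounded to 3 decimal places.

cfdE: ΔΔCt = (33.91−15.91) − (28.87−15.07) = 18.00 − 13.80 = 4.20; fold change = 2^-4.20 = 0.054
lfxC: ΔΔCt = (30.69−15.91) − (28.68−15.07) = 14.78 − 13.61 = 1.17; fold change = 2^-1.17 = 0.444
kscC: ΔΔCt = (33.73−15.91) − (29.83−15.07) = 17.82 − 14.76 = 3.06; fold change = 2^-3.06 = 0.120
cfdE has the largest |ΔΔCt| = 4.20.

0.054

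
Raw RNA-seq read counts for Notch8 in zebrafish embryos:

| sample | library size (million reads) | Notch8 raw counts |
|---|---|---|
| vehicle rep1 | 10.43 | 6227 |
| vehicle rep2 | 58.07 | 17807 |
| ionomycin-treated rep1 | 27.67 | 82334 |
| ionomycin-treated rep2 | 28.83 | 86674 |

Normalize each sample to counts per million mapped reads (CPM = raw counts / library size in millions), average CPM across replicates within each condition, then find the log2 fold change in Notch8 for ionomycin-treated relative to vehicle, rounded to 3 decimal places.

CPM(vehicle rep1) = 6227 / 10.43 = 597.0278
CPM(vehicle rep2) = 17807 / 58.07 = 306.6471
CPM(ionomycin-treated rep1) = 82334 / 27.67 = 2975.5692
CPM(ionomycin-treated rep2) = 86674 / 28.83 = 3006.3822
mean CPM(vehicle) = 451.8375; mean CPM(ionomycin-treated) = 2990.9757
Fold change = 2990.9757 / 451.8375 = 6.61958
log2(6.61958) = 2.7267

2.727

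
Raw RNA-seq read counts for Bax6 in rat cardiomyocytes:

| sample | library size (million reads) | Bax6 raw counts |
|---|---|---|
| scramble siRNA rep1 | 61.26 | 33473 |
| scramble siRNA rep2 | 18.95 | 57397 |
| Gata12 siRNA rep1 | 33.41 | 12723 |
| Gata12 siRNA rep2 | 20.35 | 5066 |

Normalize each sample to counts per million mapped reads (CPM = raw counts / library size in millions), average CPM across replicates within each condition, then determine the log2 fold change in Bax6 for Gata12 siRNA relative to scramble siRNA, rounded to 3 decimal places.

CPM(scramble siRNA rep1) = 33473 / 61.26 = 546.4087
CPM(scramble siRNA rep2) = 57397 / 18.95 = 3028.8654
CPM(Gata12 siRNA rep1) = 12723 / 33.41 = 380.8141
CPM(Gata12 siRNA rep2) = 5066 / 20.35 = 248.9435
mean CPM(scramble siRNA) = 1787.6371; mean CPM(Gata12 siRNA) = 314.8788
Fold change = 314.8788 / 1787.6371 = 0.17614
log2(0.17614) = -2.5052

-2.505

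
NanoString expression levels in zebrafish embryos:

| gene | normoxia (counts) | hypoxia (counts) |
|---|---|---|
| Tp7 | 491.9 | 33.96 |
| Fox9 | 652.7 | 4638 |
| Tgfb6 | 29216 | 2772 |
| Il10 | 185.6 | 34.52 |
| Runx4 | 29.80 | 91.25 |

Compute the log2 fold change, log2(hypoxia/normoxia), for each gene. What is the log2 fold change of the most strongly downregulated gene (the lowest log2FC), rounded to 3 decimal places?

-3.856

log2(33.96/491.9) = -3.856  (Tp7)
log2(4638/652.7) = 2.829  (Fox9)
log2(2772/29216) = -3.398  (Tgfb6)
log2(34.52/185.6) = -2.427  (Il10)
log2(91.25/29.80) = 1.615  (Runx4)
Tp7 is most strongly downregulated.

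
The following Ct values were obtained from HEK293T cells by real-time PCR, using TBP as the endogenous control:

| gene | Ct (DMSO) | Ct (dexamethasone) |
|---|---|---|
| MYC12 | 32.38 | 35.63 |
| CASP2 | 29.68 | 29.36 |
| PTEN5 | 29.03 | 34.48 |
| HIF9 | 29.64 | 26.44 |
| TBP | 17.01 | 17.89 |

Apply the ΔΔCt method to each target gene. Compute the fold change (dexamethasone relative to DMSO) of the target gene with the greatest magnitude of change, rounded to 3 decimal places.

MYC12: ΔΔCt = (35.63−17.89) − (32.38−17.01) = 17.74 − 15.37 = 2.37; fold change = 2^-2.37 = 0.193
CASP2: ΔΔCt = (29.36−17.89) − (29.68−17.01) = 11.47 − 12.67 = -1.20; fold change = 2^1.20 = 2.297
PTEN5: ΔΔCt = (34.48−17.89) − (29.03−17.01) = 16.59 − 12.02 = 4.57; fold change = 2^-4.57 = 0.042
HIF9: ΔΔCt = (26.44−17.89) − (29.64−17.01) = 8.55 − 12.63 = -4.08; fold change = 2^4.08 = 16.912
PTEN5 has the largest |ΔΔCt| = 4.57.

0.042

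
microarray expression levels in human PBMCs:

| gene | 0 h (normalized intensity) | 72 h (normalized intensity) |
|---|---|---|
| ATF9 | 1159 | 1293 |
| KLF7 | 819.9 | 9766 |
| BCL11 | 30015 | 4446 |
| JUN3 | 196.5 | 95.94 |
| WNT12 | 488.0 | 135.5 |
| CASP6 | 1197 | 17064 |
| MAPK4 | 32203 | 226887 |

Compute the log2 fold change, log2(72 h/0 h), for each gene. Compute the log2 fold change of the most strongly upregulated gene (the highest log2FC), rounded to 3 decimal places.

3.833

log2(1293/1159) = 0.158  (ATF9)
log2(9766/819.9) = 3.574  (KLF7)
log2(4446/30015) = -2.755  (BCL11)
log2(95.94/196.5) = -1.034  (JUN3)
log2(135.5/488.0) = -1.849  (WNT12)
log2(17064/1197) = 3.833  (CASP6)
log2(226887/32203) = 2.817  (MAPK4)
CASP6 is most strongly upregulated.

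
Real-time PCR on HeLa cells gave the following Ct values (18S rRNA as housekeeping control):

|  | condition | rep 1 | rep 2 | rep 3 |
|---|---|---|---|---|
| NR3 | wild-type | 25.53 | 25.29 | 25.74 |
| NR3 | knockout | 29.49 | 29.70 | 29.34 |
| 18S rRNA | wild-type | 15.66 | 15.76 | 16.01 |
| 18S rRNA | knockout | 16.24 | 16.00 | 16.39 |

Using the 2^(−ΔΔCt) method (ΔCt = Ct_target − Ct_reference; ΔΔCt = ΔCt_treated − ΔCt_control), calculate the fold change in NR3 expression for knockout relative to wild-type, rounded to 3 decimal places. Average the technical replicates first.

0.083

Mean Ct: NR3 wild-type 25.520; NR3 knockout 29.510; 18S rRNA wild-type 15.810; 18S rRNA knockout 16.210
ΔCt(wild-type) = 25.520 − 15.810 = 9.710
ΔCt(knockout) = 29.510 − 16.210 = 13.300
ΔΔCt = 13.300 − 9.710 = 3.590
Fold change = 2^(−3.590) = 0.0830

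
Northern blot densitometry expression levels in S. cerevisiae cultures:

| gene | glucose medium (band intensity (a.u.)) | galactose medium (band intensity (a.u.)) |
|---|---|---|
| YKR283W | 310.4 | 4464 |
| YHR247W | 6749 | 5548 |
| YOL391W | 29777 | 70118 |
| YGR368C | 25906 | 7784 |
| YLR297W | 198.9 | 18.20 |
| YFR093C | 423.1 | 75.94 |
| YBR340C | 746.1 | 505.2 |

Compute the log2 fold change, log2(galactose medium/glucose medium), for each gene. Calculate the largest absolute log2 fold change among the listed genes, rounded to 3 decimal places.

log2(4464/310.4) = 3.846  (YKR283W)
log2(5548/6749) = -0.283  (YHR247W)
log2(70118/29777) = 1.236  (YOL391W)
log2(7784/25906) = -1.735  (YGR368C)
log2(18.20/198.9) = -3.450  (YLR297W)
log2(75.94/423.1) = -2.478  (YFR093C)
log2(505.2/746.1) = -0.563  (YBR340C)
The largest magnitude belongs to YKR283W.

3.846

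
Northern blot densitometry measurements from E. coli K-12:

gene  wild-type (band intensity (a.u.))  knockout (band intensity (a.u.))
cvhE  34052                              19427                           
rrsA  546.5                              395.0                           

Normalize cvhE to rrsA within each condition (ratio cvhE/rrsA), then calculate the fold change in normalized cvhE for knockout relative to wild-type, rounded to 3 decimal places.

0.789

cvhE/rrsA (wild-type) = 34052 / 546.5 = 62.309
cvhE/rrsA (knockout) = 19427 / 395.0 = 49.182
Fold change = 49.182 / 62.309 = 0.7893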